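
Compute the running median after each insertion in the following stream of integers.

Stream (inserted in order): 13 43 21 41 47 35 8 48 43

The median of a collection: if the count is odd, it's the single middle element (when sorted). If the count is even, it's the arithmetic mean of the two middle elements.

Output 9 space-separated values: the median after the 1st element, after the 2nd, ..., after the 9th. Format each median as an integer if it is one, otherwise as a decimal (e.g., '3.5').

Answer: 13 28 21 31 41 38 35 38 41

Derivation:
Step 1: insert 13 -> lo=[13] (size 1, max 13) hi=[] (size 0) -> median=13
Step 2: insert 43 -> lo=[13] (size 1, max 13) hi=[43] (size 1, min 43) -> median=28
Step 3: insert 21 -> lo=[13, 21] (size 2, max 21) hi=[43] (size 1, min 43) -> median=21
Step 4: insert 41 -> lo=[13, 21] (size 2, max 21) hi=[41, 43] (size 2, min 41) -> median=31
Step 5: insert 47 -> lo=[13, 21, 41] (size 3, max 41) hi=[43, 47] (size 2, min 43) -> median=41
Step 6: insert 35 -> lo=[13, 21, 35] (size 3, max 35) hi=[41, 43, 47] (size 3, min 41) -> median=38
Step 7: insert 8 -> lo=[8, 13, 21, 35] (size 4, max 35) hi=[41, 43, 47] (size 3, min 41) -> median=35
Step 8: insert 48 -> lo=[8, 13, 21, 35] (size 4, max 35) hi=[41, 43, 47, 48] (size 4, min 41) -> median=38
Step 9: insert 43 -> lo=[8, 13, 21, 35, 41] (size 5, max 41) hi=[43, 43, 47, 48] (size 4, min 43) -> median=41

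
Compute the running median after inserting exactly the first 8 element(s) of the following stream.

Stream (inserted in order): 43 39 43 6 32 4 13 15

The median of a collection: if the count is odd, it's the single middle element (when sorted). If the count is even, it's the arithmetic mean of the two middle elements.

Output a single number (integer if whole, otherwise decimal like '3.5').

Answer: 23.5

Derivation:
Step 1: insert 43 -> lo=[43] (size 1, max 43) hi=[] (size 0) -> median=43
Step 2: insert 39 -> lo=[39] (size 1, max 39) hi=[43] (size 1, min 43) -> median=41
Step 3: insert 43 -> lo=[39, 43] (size 2, max 43) hi=[43] (size 1, min 43) -> median=43
Step 4: insert 6 -> lo=[6, 39] (size 2, max 39) hi=[43, 43] (size 2, min 43) -> median=41
Step 5: insert 32 -> lo=[6, 32, 39] (size 3, max 39) hi=[43, 43] (size 2, min 43) -> median=39
Step 6: insert 4 -> lo=[4, 6, 32] (size 3, max 32) hi=[39, 43, 43] (size 3, min 39) -> median=35.5
Step 7: insert 13 -> lo=[4, 6, 13, 32] (size 4, max 32) hi=[39, 43, 43] (size 3, min 39) -> median=32
Step 8: insert 15 -> lo=[4, 6, 13, 15] (size 4, max 15) hi=[32, 39, 43, 43] (size 4, min 32) -> median=23.5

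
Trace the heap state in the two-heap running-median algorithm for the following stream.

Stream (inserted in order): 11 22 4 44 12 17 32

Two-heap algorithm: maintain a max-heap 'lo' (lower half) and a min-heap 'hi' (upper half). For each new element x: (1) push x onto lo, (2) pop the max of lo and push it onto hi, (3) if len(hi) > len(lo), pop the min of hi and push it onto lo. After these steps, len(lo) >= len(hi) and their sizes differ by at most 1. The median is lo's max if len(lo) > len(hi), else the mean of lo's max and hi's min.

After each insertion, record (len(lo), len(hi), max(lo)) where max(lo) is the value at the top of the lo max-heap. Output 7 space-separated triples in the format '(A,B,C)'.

Answer: (1,0,11) (1,1,11) (2,1,11) (2,2,11) (3,2,12) (3,3,12) (4,3,17)

Derivation:
Step 1: insert 11 -> lo=[11] hi=[] -> (len(lo)=1, len(hi)=0, max(lo)=11)
Step 2: insert 22 -> lo=[11] hi=[22] -> (len(lo)=1, len(hi)=1, max(lo)=11)
Step 3: insert 4 -> lo=[4, 11] hi=[22] -> (len(lo)=2, len(hi)=1, max(lo)=11)
Step 4: insert 44 -> lo=[4, 11] hi=[22, 44] -> (len(lo)=2, len(hi)=2, max(lo)=11)
Step 5: insert 12 -> lo=[4, 11, 12] hi=[22, 44] -> (len(lo)=3, len(hi)=2, max(lo)=12)
Step 6: insert 17 -> lo=[4, 11, 12] hi=[17, 22, 44] -> (len(lo)=3, len(hi)=3, max(lo)=12)
Step 7: insert 32 -> lo=[4, 11, 12, 17] hi=[22, 32, 44] -> (len(lo)=4, len(hi)=3, max(lo)=17)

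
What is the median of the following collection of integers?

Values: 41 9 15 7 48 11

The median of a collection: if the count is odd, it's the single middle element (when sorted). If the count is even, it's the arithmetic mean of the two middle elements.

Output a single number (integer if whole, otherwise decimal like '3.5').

Step 1: insert 41 -> lo=[41] (size 1, max 41) hi=[] (size 0) -> median=41
Step 2: insert 9 -> lo=[9] (size 1, max 9) hi=[41] (size 1, min 41) -> median=25
Step 3: insert 15 -> lo=[9, 15] (size 2, max 15) hi=[41] (size 1, min 41) -> median=15
Step 4: insert 7 -> lo=[7, 9] (size 2, max 9) hi=[15, 41] (size 2, min 15) -> median=12
Step 5: insert 48 -> lo=[7, 9, 15] (size 3, max 15) hi=[41, 48] (size 2, min 41) -> median=15
Step 6: insert 11 -> lo=[7, 9, 11] (size 3, max 11) hi=[15, 41, 48] (size 3, min 15) -> median=13

Answer: 13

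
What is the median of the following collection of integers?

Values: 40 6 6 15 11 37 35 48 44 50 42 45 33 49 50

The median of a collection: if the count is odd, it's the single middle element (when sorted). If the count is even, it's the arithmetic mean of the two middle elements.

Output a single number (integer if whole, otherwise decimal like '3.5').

Answer: 40

Derivation:
Step 1: insert 40 -> lo=[40] (size 1, max 40) hi=[] (size 0) -> median=40
Step 2: insert 6 -> lo=[6] (size 1, max 6) hi=[40] (size 1, min 40) -> median=23
Step 3: insert 6 -> lo=[6, 6] (size 2, max 6) hi=[40] (size 1, min 40) -> median=6
Step 4: insert 15 -> lo=[6, 6] (size 2, max 6) hi=[15, 40] (size 2, min 15) -> median=10.5
Step 5: insert 11 -> lo=[6, 6, 11] (size 3, max 11) hi=[15, 40] (size 2, min 15) -> median=11
Step 6: insert 37 -> lo=[6, 6, 11] (size 3, max 11) hi=[15, 37, 40] (size 3, min 15) -> median=13
Step 7: insert 35 -> lo=[6, 6, 11, 15] (size 4, max 15) hi=[35, 37, 40] (size 3, min 35) -> median=15
Step 8: insert 48 -> lo=[6, 6, 11, 15] (size 4, max 15) hi=[35, 37, 40, 48] (size 4, min 35) -> median=25
Step 9: insert 44 -> lo=[6, 6, 11, 15, 35] (size 5, max 35) hi=[37, 40, 44, 48] (size 4, min 37) -> median=35
Step 10: insert 50 -> lo=[6, 6, 11, 15, 35] (size 5, max 35) hi=[37, 40, 44, 48, 50] (size 5, min 37) -> median=36
Step 11: insert 42 -> lo=[6, 6, 11, 15, 35, 37] (size 6, max 37) hi=[40, 42, 44, 48, 50] (size 5, min 40) -> median=37
Step 12: insert 45 -> lo=[6, 6, 11, 15, 35, 37] (size 6, max 37) hi=[40, 42, 44, 45, 48, 50] (size 6, min 40) -> median=38.5
Step 13: insert 33 -> lo=[6, 6, 11, 15, 33, 35, 37] (size 7, max 37) hi=[40, 42, 44, 45, 48, 50] (size 6, min 40) -> median=37
Step 14: insert 49 -> lo=[6, 6, 11, 15, 33, 35, 37] (size 7, max 37) hi=[40, 42, 44, 45, 48, 49, 50] (size 7, min 40) -> median=38.5
Step 15: insert 50 -> lo=[6, 6, 11, 15, 33, 35, 37, 40] (size 8, max 40) hi=[42, 44, 45, 48, 49, 50, 50] (size 7, min 42) -> median=40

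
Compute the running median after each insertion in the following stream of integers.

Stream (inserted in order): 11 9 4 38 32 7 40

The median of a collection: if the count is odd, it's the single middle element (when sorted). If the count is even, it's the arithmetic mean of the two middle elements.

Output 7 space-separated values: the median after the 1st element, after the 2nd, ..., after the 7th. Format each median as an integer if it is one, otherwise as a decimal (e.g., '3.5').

Answer: 11 10 9 10 11 10 11

Derivation:
Step 1: insert 11 -> lo=[11] (size 1, max 11) hi=[] (size 0) -> median=11
Step 2: insert 9 -> lo=[9] (size 1, max 9) hi=[11] (size 1, min 11) -> median=10
Step 3: insert 4 -> lo=[4, 9] (size 2, max 9) hi=[11] (size 1, min 11) -> median=9
Step 4: insert 38 -> lo=[4, 9] (size 2, max 9) hi=[11, 38] (size 2, min 11) -> median=10
Step 5: insert 32 -> lo=[4, 9, 11] (size 3, max 11) hi=[32, 38] (size 2, min 32) -> median=11
Step 6: insert 7 -> lo=[4, 7, 9] (size 3, max 9) hi=[11, 32, 38] (size 3, min 11) -> median=10
Step 7: insert 40 -> lo=[4, 7, 9, 11] (size 4, max 11) hi=[32, 38, 40] (size 3, min 32) -> median=11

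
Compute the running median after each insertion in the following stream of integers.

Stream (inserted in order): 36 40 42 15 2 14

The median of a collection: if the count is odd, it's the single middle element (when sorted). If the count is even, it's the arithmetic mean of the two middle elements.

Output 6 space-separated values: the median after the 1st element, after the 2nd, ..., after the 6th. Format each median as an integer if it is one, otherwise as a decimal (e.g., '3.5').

Step 1: insert 36 -> lo=[36] (size 1, max 36) hi=[] (size 0) -> median=36
Step 2: insert 40 -> lo=[36] (size 1, max 36) hi=[40] (size 1, min 40) -> median=38
Step 3: insert 42 -> lo=[36, 40] (size 2, max 40) hi=[42] (size 1, min 42) -> median=40
Step 4: insert 15 -> lo=[15, 36] (size 2, max 36) hi=[40, 42] (size 2, min 40) -> median=38
Step 5: insert 2 -> lo=[2, 15, 36] (size 3, max 36) hi=[40, 42] (size 2, min 40) -> median=36
Step 6: insert 14 -> lo=[2, 14, 15] (size 3, max 15) hi=[36, 40, 42] (size 3, min 36) -> median=25.5

Answer: 36 38 40 38 36 25.5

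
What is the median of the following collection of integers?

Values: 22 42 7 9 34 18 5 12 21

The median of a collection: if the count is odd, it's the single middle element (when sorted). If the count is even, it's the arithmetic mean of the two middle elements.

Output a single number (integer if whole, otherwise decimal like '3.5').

Step 1: insert 22 -> lo=[22] (size 1, max 22) hi=[] (size 0) -> median=22
Step 2: insert 42 -> lo=[22] (size 1, max 22) hi=[42] (size 1, min 42) -> median=32
Step 3: insert 7 -> lo=[7, 22] (size 2, max 22) hi=[42] (size 1, min 42) -> median=22
Step 4: insert 9 -> lo=[7, 9] (size 2, max 9) hi=[22, 42] (size 2, min 22) -> median=15.5
Step 5: insert 34 -> lo=[7, 9, 22] (size 3, max 22) hi=[34, 42] (size 2, min 34) -> median=22
Step 6: insert 18 -> lo=[7, 9, 18] (size 3, max 18) hi=[22, 34, 42] (size 3, min 22) -> median=20
Step 7: insert 5 -> lo=[5, 7, 9, 18] (size 4, max 18) hi=[22, 34, 42] (size 3, min 22) -> median=18
Step 8: insert 12 -> lo=[5, 7, 9, 12] (size 4, max 12) hi=[18, 22, 34, 42] (size 4, min 18) -> median=15
Step 9: insert 21 -> lo=[5, 7, 9, 12, 18] (size 5, max 18) hi=[21, 22, 34, 42] (size 4, min 21) -> median=18

Answer: 18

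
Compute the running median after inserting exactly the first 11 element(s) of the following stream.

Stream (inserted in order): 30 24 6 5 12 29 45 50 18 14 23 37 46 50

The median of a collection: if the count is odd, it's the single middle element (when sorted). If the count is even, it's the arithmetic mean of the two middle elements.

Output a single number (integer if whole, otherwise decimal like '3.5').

Step 1: insert 30 -> lo=[30] (size 1, max 30) hi=[] (size 0) -> median=30
Step 2: insert 24 -> lo=[24] (size 1, max 24) hi=[30] (size 1, min 30) -> median=27
Step 3: insert 6 -> lo=[6, 24] (size 2, max 24) hi=[30] (size 1, min 30) -> median=24
Step 4: insert 5 -> lo=[5, 6] (size 2, max 6) hi=[24, 30] (size 2, min 24) -> median=15
Step 5: insert 12 -> lo=[5, 6, 12] (size 3, max 12) hi=[24, 30] (size 2, min 24) -> median=12
Step 6: insert 29 -> lo=[5, 6, 12] (size 3, max 12) hi=[24, 29, 30] (size 3, min 24) -> median=18
Step 7: insert 45 -> lo=[5, 6, 12, 24] (size 4, max 24) hi=[29, 30, 45] (size 3, min 29) -> median=24
Step 8: insert 50 -> lo=[5, 6, 12, 24] (size 4, max 24) hi=[29, 30, 45, 50] (size 4, min 29) -> median=26.5
Step 9: insert 18 -> lo=[5, 6, 12, 18, 24] (size 5, max 24) hi=[29, 30, 45, 50] (size 4, min 29) -> median=24
Step 10: insert 14 -> lo=[5, 6, 12, 14, 18] (size 5, max 18) hi=[24, 29, 30, 45, 50] (size 5, min 24) -> median=21
Step 11: insert 23 -> lo=[5, 6, 12, 14, 18, 23] (size 6, max 23) hi=[24, 29, 30, 45, 50] (size 5, min 24) -> median=23

Answer: 23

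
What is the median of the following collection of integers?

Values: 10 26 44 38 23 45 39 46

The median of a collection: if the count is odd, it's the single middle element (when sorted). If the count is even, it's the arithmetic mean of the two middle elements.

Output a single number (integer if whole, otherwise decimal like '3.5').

Step 1: insert 10 -> lo=[10] (size 1, max 10) hi=[] (size 0) -> median=10
Step 2: insert 26 -> lo=[10] (size 1, max 10) hi=[26] (size 1, min 26) -> median=18
Step 3: insert 44 -> lo=[10, 26] (size 2, max 26) hi=[44] (size 1, min 44) -> median=26
Step 4: insert 38 -> lo=[10, 26] (size 2, max 26) hi=[38, 44] (size 2, min 38) -> median=32
Step 5: insert 23 -> lo=[10, 23, 26] (size 3, max 26) hi=[38, 44] (size 2, min 38) -> median=26
Step 6: insert 45 -> lo=[10, 23, 26] (size 3, max 26) hi=[38, 44, 45] (size 3, min 38) -> median=32
Step 7: insert 39 -> lo=[10, 23, 26, 38] (size 4, max 38) hi=[39, 44, 45] (size 3, min 39) -> median=38
Step 8: insert 46 -> lo=[10, 23, 26, 38] (size 4, max 38) hi=[39, 44, 45, 46] (size 4, min 39) -> median=38.5

Answer: 38.5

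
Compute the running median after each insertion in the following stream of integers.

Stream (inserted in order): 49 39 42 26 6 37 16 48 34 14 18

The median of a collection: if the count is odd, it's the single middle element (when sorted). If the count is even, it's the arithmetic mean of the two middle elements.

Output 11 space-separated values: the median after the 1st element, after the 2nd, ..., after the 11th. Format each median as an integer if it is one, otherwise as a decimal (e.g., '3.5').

Step 1: insert 49 -> lo=[49] (size 1, max 49) hi=[] (size 0) -> median=49
Step 2: insert 39 -> lo=[39] (size 1, max 39) hi=[49] (size 1, min 49) -> median=44
Step 3: insert 42 -> lo=[39, 42] (size 2, max 42) hi=[49] (size 1, min 49) -> median=42
Step 4: insert 26 -> lo=[26, 39] (size 2, max 39) hi=[42, 49] (size 2, min 42) -> median=40.5
Step 5: insert 6 -> lo=[6, 26, 39] (size 3, max 39) hi=[42, 49] (size 2, min 42) -> median=39
Step 6: insert 37 -> lo=[6, 26, 37] (size 3, max 37) hi=[39, 42, 49] (size 3, min 39) -> median=38
Step 7: insert 16 -> lo=[6, 16, 26, 37] (size 4, max 37) hi=[39, 42, 49] (size 3, min 39) -> median=37
Step 8: insert 48 -> lo=[6, 16, 26, 37] (size 4, max 37) hi=[39, 42, 48, 49] (size 4, min 39) -> median=38
Step 9: insert 34 -> lo=[6, 16, 26, 34, 37] (size 5, max 37) hi=[39, 42, 48, 49] (size 4, min 39) -> median=37
Step 10: insert 14 -> lo=[6, 14, 16, 26, 34] (size 5, max 34) hi=[37, 39, 42, 48, 49] (size 5, min 37) -> median=35.5
Step 11: insert 18 -> lo=[6, 14, 16, 18, 26, 34] (size 6, max 34) hi=[37, 39, 42, 48, 49] (size 5, min 37) -> median=34

Answer: 49 44 42 40.5 39 38 37 38 37 35.5 34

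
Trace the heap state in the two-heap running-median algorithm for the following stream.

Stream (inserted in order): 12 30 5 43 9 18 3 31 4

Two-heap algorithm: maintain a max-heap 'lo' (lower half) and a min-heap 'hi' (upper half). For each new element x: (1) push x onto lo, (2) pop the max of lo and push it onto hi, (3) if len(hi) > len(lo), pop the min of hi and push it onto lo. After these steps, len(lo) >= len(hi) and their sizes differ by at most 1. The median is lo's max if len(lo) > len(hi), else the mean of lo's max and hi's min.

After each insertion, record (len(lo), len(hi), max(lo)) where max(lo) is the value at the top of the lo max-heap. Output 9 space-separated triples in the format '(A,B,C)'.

Step 1: insert 12 -> lo=[12] hi=[] -> (len(lo)=1, len(hi)=0, max(lo)=12)
Step 2: insert 30 -> lo=[12] hi=[30] -> (len(lo)=1, len(hi)=1, max(lo)=12)
Step 3: insert 5 -> lo=[5, 12] hi=[30] -> (len(lo)=2, len(hi)=1, max(lo)=12)
Step 4: insert 43 -> lo=[5, 12] hi=[30, 43] -> (len(lo)=2, len(hi)=2, max(lo)=12)
Step 5: insert 9 -> lo=[5, 9, 12] hi=[30, 43] -> (len(lo)=3, len(hi)=2, max(lo)=12)
Step 6: insert 18 -> lo=[5, 9, 12] hi=[18, 30, 43] -> (len(lo)=3, len(hi)=3, max(lo)=12)
Step 7: insert 3 -> lo=[3, 5, 9, 12] hi=[18, 30, 43] -> (len(lo)=4, len(hi)=3, max(lo)=12)
Step 8: insert 31 -> lo=[3, 5, 9, 12] hi=[18, 30, 31, 43] -> (len(lo)=4, len(hi)=4, max(lo)=12)
Step 9: insert 4 -> lo=[3, 4, 5, 9, 12] hi=[18, 30, 31, 43] -> (len(lo)=5, len(hi)=4, max(lo)=12)

Answer: (1,0,12) (1,1,12) (2,1,12) (2,2,12) (3,2,12) (3,3,12) (4,3,12) (4,4,12) (5,4,12)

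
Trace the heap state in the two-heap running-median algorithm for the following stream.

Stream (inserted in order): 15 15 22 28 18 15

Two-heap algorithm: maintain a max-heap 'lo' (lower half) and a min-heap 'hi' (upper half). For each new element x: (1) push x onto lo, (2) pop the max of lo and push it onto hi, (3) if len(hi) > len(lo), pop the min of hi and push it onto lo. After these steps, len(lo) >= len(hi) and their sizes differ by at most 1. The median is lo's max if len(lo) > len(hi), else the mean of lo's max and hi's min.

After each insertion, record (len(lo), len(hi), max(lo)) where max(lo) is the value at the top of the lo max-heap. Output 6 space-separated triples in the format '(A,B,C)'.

Answer: (1,0,15) (1,1,15) (2,1,15) (2,2,15) (3,2,18) (3,3,15)

Derivation:
Step 1: insert 15 -> lo=[15] hi=[] -> (len(lo)=1, len(hi)=0, max(lo)=15)
Step 2: insert 15 -> lo=[15] hi=[15] -> (len(lo)=1, len(hi)=1, max(lo)=15)
Step 3: insert 22 -> lo=[15, 15] hi=[22] -> (len(lo)=2, len(hi)=1, max(lo)=15)
Step 4: insert 28 -> lo=[15, 15] hi=[22, 28] -> (len(lo)=2, len(hi)=2, max(lo)=15)
Step 5: insert 18 -> lo=[15, 15, 18] hi=[22, 28] -> (len(lo)=3, len(hi)=2, max(lo)=18)
Step 6: insert 15 -> lo=[15, 15, 15] hi=[18, 22, 28] -> (len(lo)=3, len(hi)=3, max(lo)=15)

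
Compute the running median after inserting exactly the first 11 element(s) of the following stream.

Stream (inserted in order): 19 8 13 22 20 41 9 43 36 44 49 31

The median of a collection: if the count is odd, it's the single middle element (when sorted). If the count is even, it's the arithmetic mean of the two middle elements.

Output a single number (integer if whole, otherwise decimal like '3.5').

Answer: 22

Derivation:
Step 1: insert 19 -> lo=[19] (size 1, max 19) hi=[] (size 0) -> median=19
Step 2: insert 8 -> lo=[8] (size 1, max 8) hi=[19] (size 1, min 19) -> median=13.5
Step 3: insert 13 -> lo=[8, 13] (size 2, max 13) hi=[19] (size 1, min 19) -> median=13
Step 4: insert 22 -> lo=[8, 13] (size 2, max 13) hi=[19, 22] (size 2, min 19) -> median=16
Step 5: insert 20 -> lo=[8, 13, 19] (size 3, max 19) hi=[20, 22] (size 2, min 20) -> median=19
Step 6: insert 41 -> lo=[8, 13, 19] (size 3, max 19) hi=[20, 22, 41] (size 3, min 20) -> median=19.5
Step 7: insert 9 -> lo=[8, 9, 13, 19] (size 4, max 19) hi=[20, 22, 41] (size 3, min 20) -> median=19
Step 8: insert 43 -> lo=[8, 9, 13, 19] (size 4, max 19) hi=[20, 22, 41, 43] (size 4, min 20) -> median=19.5
Step 9: insert 36 -> lo=[8, 9, 13, 19, 20] (size 5, max 20) hi=[22, 36, 41, 43] (size 4, min 22) -> median=20
Step 10: insert 44 -> lo=[8, 9, 13, 19, 20] (size 5, max 20) hi=[22, 36, 41, 43, 44] (size 5, min 22) -> median=21
Step 11: insert 49 -> lo=[8, 9, 13, 19, 20, 22] (size 6, max 22) hi=[36, 41, 43, 44, 49] (size 5, min 36) -> median=22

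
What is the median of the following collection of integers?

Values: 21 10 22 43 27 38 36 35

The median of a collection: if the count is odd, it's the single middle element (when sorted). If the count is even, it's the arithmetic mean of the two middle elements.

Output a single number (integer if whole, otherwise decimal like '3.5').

Answer: 31

Derivation:
Step 1: insert 21 -> lo=[21] (size 1, max 21) hi=[] (size 0) -> median=21
Step 2: insert 10 -> lo=[10] (size 1, max 10) hi=[21] (size 1, min 21) -> median=15.5
Step 3: insert 22 -> lo=[10, 21] (size 2, max 21) hi=[22] (size 1, min 22) -> median=21
Step 4: insert 43 -> lo=[10, 21] (size 2, max 21) hi=[22, 43] (size 2, min 22) -> median=21.5
Step 5: insert 27 -> lo=[10, 21, 22] (size 3, max 22) hi=[27, 43] (size 2, min 27) -> median=22
Step 6: insert 38 -> lo=[10, 21, 22] (size 3, max 22) hi=[27, 38, 43] (size 3, min 27) -> median=24.5
Step 7: insert 36 -> lo=[10, 21, 22, 27] (size 4, max 27) hi=[36, 38, 43] (size 3, min 36) -> median=27
Step 8: insert 35 -> lo=[10, 21, 22, 27] (size 4, max 27) hi=[35, 36, 38, 43] (size 4, min 35) -> median=31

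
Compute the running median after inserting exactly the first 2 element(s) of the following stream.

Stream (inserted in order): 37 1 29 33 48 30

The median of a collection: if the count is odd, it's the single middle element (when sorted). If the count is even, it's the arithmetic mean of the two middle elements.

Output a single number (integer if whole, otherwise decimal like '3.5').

Answer: 19

Derivation:
Step 1: insert 37 -> lo=[37] (size 1, max 37) hi=[] (size 0) -> median=37
Step 2: insert 1 -> lo=[1] (size 1, max 1) hi=[37] (size 1, min 37) -> median=19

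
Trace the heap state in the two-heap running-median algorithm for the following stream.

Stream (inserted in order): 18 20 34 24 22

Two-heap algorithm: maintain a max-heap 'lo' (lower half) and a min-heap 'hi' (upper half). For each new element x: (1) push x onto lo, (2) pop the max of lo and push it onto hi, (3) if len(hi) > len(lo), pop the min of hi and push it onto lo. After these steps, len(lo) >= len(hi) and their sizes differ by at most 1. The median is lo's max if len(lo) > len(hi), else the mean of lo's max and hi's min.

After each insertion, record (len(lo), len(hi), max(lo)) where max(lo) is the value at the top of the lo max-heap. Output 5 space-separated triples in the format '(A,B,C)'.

Step 1: insert 18 -> lo=[18] hi=[] -> (len(lo)=1, len(hi)=0, max(lo)=18)
Step 2: insert 20 -> lo=[18] hi=[20] -> (len(lo)=1, len(hi)=1, max(lo)=18)
Step 3: insert 34 -> lo=[18, 20] hi=[34] -> (len(lo)=2, len(hi)=1, max(lo)=20)
Step 4: insert 24 -> lo=[18, 20] hi=[24, 34] -> (len(lo)=2, len(hi)=2, max(lo)=20)
Step 5: insert 22 -> lo=[18, 20, 22] hi=[24, 34] -> (len(lo)=3, len(hi)=2, max(lo)=22)

Answer: (1,0,18) (1,1,18) (2,1,20) (2,2,20) (3,2,22)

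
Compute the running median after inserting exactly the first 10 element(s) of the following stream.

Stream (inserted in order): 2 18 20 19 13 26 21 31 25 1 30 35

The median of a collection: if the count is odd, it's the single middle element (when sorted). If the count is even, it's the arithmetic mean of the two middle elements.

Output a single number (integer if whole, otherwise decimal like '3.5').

Answer: 19.5

Derivation:
Step 1: insert 2 -> lo=[2] (size 1, max 2) hi=[] (size 0) -> median=2
Step 2: insert 18 -> lo=[2] (size 1, max 2) hi=[18] (size 1, min 18) -> median=10
Step 3: insert 20 -> lo=[2, 18] (size 2, max 18) hi=[20] (size 1, min 20) -> median=18
Step 4: insert 19 -> lo=[2, 18] (size 2, max 18) hi=[19, 20] (size 2, min 19) -> median=18.5
Step 5: insert 13 -> lo=[2, 13, 18] (size 3, max 18) hi=[19, 20] (size 2, min 19) -> median=18
Step 6: insert 26 -> lo=[2, 13, 18] (size 3, max 18) hi=[19, 20, 26] (size 3, min 19) -> median=18.5
Step 7: insert 21 -> lo=[2, 13, 18, 19] (size 4, max 19) hi=[20, 21, 26] (size 3, min 20) -> median=19
Step 8: insert 31 -> lo=[2, 13, 18, 19] (size 4, max 19) hi=[20, 21, 26, 31] (size 4, min 20) -> median=19.5
Step 9: insert 25 -> lo=[2, 13, 18, 19, 20] (size 5, max 20) hi=[21, 25, 26, 31] (size 4, min 21) -> median=20
Step 10: insert 1 -> lo=[1, 2, 13, 18, 19] (size 5, max 19) hi=[20, 21, 25, 26, 31] (size 5, min 20) -> median=19.5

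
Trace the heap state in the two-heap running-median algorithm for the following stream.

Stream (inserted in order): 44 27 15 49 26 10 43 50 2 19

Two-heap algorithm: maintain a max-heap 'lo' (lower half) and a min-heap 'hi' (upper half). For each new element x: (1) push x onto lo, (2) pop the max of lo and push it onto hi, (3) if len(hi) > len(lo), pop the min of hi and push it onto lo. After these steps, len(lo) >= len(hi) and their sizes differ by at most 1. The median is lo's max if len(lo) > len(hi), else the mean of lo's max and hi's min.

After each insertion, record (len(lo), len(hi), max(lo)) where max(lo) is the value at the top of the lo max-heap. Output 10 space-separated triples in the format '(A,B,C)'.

Step 1: insert 44 -> lo=[44] hi=[] -> (len(lo)=1, len(hi)=0, max(lo)=44)
Step 2: insert 27 -> lo=[27] hi=[44] -> (len(lo)=1, len(hi)=1, max(lo)=27)
Step 3: insert 15 -> lo=[15, 27] hi=[44] -> (len(lo)=2, len(hi)=1, max(lo)=27)
Step 4: insert 49 -> lo=[15, 27] hi=[44, 49] -> (len(lo)=2, len(hi)=2, max(lo)=27)
Step 5: insert 26 -> lo=[15, 26, 27] hi=[44, 49] -> (len(lo)=3, len(hi)=2, max(lo)=27)
Step 6: insert 10 -> lo=[10, 15, 26] hi=[27, 44, 49] -> (len(lo)=3, len(hi)=3, max(lo)=26)
Step 7: insert 43 -> lo=[10, 15, 26, 27] hi=[43, 44, 49] -> (len(lo)=4, len(hi)=3, max(lo)=27)
Step 8: insert 50 -> lo=[10, 15, 26, 27] hi=[43, 44, 49, 50] -> (len(lo)=4, len(hi)=4, max(lo)=27)
Step 9: insert 2 -> lo=[2, 10, 15, 26, 27] hi=[43, 44, 49, 50] -> (len(lo)=5, len(hi)=4, max(lo)=27)
Step 10: insert 19 -> lo=[2, 10, 15, 19, 26] hi=[27, 43, 44, 49, 50] -> (len(lo)=5, len(hi)=5, max(lo)=26)

Answer: (1,0,44) (1,1,27) (2,1,27) (2,2,27) (3,2,27) (3,3,26) (4,3,27) (4,4,27) (5,4,27) (5,5,26)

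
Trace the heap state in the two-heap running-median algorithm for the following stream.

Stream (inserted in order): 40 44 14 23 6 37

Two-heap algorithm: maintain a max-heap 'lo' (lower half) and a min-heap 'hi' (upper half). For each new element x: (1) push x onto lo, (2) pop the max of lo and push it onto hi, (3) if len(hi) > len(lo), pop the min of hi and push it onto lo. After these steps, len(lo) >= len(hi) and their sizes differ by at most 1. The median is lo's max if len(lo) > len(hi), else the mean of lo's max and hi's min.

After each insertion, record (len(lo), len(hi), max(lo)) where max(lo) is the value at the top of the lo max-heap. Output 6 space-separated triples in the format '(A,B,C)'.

Answer: (1,0,40) (1,1,40) (2,1,40) (2,2,23) (3,2,23) (3,3,23)

Derivation:
Step 1: insert 40 -> lo=[40] hi=[] -> (len(lo)=1, len(hi)=0, max(lo)=40)
Step 2: insert 44 -> lo=[40] hi=[44] -> (len(lo)=1, len(hi)=1, max(lo)=40)
Step 3: insert 14 -> lo=[14, 40] hi=[44] -> (len(lo)=2, len(hi)=1, max(lo)=40)
Step 4: insert 23 -> lo=[14, 23] hi=[40, 44] -> (len(lo)=2, len(hi)=2, max(lo)=23)
Step 5: insert 6 -> lo=[6, 14, 23] hi=[40, 44] -> (len(lo)=3, len(hi)=2, max(lo)=23)
Step 6: insert 37 -> lo=[6, 14, 23] hi=[37, 40, 44] -> (len(lo)=3, len(hi)=3, max(lo)=23)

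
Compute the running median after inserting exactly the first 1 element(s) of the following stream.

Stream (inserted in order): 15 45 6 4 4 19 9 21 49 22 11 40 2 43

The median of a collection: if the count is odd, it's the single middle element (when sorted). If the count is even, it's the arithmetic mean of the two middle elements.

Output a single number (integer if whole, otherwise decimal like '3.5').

Answer: 15

Derivation:
Step 1: insert 15 -> lo=[15] (size 1, max 15) hi=[] (size 0) -> median=15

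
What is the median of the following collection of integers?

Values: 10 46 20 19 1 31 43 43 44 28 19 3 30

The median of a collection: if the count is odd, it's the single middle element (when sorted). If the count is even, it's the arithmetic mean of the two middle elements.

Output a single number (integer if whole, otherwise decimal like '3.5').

Answer: 28

Derivation:
Step 1: insert 10 -> lo=[10] (size 1, max 10) hi=[] (size 0) -> median=10
Step 2: insert 46 -> lo=[10] (size 1, max 10) hi=[46] (size 1, min 46) -> median=28
Step 3: insert 20 -> lo=[10, 20] (size 2, max 20) hi=[46] (size 1, min 46) -> median=20
Step 4: insert 19 -> lo=[10, 19] (size 2, max 19) hi=[20, 46] (size 2, min 20) -> median=19.5
Step 5: insert 1 -> lo=[1, 10, 19] (size 3, max 19) hi=[20, 46] (size 2, min 20) -> median=19
Step 6: insert 31 -> lo=[1, 10, 19] (size 3, max 19) hi=[20, 31, 46] (size 3, min 20) -> median=19.5
Step 7: insert 43 -> lo=[1, 10, 19, 20] (size 4, max 20) hi=[31, 43, 46] (size 3, min 31) -> median=20
Step 8: insert 43 -> lo=[1, 10, 19, 20] (size 4, max 20) hi=[31, 43, 43, 46] (size 4, min 31) -> median=25.5
Step 9: insert 44 -> lo=[1, 10, 19, 20, 31] (size 5, max 31) hi=[43, 43, 44, 46] (size 4, min 43) -> median=31
Step 10: insert 28 -> lo=[1, 10, 19, 20, 28] (size 5, max 28) hi=[31, 43, 43, 44, 46] (size 5, min 31) -> median=29.5
Step 11: insert 19 -> lo=[1, 10, 19, 19, 20, 28] (size 6, max 28) hi=[31, 43, 43, 44, 46] (size 5, min 31) -> median=28
Step 12: insert 3 -> lo=[1, 3, 10, 19, 19, 20] (size 6, max 20) hi=[28, 31, 43, 43, 44, 46] (size 6, min 28) -> median=24
Step 13: insert 30 -> lo=[1, 3, 10, 19, 19, 20, 28] (size 7, max 28) hi=[30, 31, 43, 43, 44, 46] (size 6, min 30) -> median=28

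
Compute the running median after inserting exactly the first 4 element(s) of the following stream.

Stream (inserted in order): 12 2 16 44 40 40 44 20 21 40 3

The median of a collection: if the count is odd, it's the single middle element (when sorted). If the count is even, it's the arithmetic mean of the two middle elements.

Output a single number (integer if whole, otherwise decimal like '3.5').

Answer: 14

Derivation:
Step 1: insert 12 -> lo=[12] (size 1, max 12) hi=[] (size 0) -> median=12
Step 2: insert 2 -> lo=[2] (size 1, max 2) hi=[12] (size 1, min 12) -> median=7
Step 3: insert 16 -> lo=[2, 12] (size 2, max 12) hi=[16] (size 1, min 16) -> median=12
Step 4: insert 44 -> lo=[2, 12] (size 2, max 12) hi=[16, 44] (size 2, min 16) -> median=14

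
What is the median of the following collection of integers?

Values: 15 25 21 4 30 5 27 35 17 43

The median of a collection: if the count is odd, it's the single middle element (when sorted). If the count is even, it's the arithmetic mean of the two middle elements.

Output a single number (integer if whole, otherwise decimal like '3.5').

Answer: 23

Derivation:
Step 1: insert 15 -> lo=[15] (size 1, max 15) hi=[] (size 0) -> median=15
Step 2: insert 25 -> lo=[15] (size 1, max 15) hi=[25] (size 1, min 25) -> median=20
Step 3: insert 21 -> lo=[15, 21] (size 2, max 21) hi=[25] (size 1, min 25) -> median=21
Step 4: insert 4 -> lo=[4, 15] (size 2, max 15) hi=[21, 25] (size 2, min 21) -> median=18
Step 5: insert 30 -> lo=[4, 15, 21] (size 3, max 21) hi=[25, 30] (size 2, min 25) -> median=21
Step 6: insert 5 -> lo=[4, 5, 15] (size 3, max 15) hi=[21, 25, 30] (size 3, min 21) -> median=18
Step 7: insert 27 -> lo=[4, 5, 15, 21] (size 4, max 21) hi=[25, 27, 30] (size 3, min 25) -> median=21
Step 8: insert 35 -> lo=[4, 5, 15, 21] (size 4, max 21) hi=[25, 27, 30, 35] (size 4, min 25) -> median=23
Step 9: insert 17 -> lo=[4, 5, 15, 17, 21] (size 5, max 21) hi=[25, 27, 30, 35] (size 4, min 25) -> median=21
Step 10: insert 43 -> lo=[4, 5, 15, 17, 21] (size 5, max 21) hi=[25, 27, 30, 35, 43] (size 5, min 25) -> median=23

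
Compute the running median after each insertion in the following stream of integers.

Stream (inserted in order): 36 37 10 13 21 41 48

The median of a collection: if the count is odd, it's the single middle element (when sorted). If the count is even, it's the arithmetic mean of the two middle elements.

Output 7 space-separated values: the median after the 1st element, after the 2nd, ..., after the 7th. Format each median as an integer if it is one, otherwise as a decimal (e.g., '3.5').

Answer: 36 36.5 36 24.5 21 28.5 36

Derivation:
Step 1: insert 36 -> lo=[36] (size 1, max 36) hi=[] (size 0) -> median=36
Step 2: insert 37 -> lo=[36] (size 1, max 36) hi=[37] (size 1, min 37) -> median=36.5
Step 3: insert 10 -> lo=[10, 36] (size 2, max 36) hi=[37] (size 1, min 37) -> median=36
Step 4: insert 13 -> lo=[10, 13] (size 2, max 13) hi=[36, 37] (size 2, min 36) -> median=24.5
Step 5: insert 21 -> lo=[10, 13, 21] (size 3, max 21) hi=[36, 37] (size 2, min 36) -> median=21
Step 6: insert 41 -> lo=[10, 13, 21] (size 3, max 21) hi=[36, 37, 41] (size 3, min 36) -> median=28.5
Step 7: insert 48 -> lo=[10, 13, 21, 36] (size 4, max 36) hi=[37, 41, 48] (size 3, min 37) -> median=36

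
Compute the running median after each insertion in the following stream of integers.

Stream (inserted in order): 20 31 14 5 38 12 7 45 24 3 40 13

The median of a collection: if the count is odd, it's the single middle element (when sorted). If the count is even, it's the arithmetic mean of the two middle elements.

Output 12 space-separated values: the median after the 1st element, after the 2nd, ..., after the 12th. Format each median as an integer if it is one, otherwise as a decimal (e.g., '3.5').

Answer: 20 25.5 20 17 20 17 14 17 20 17 20 17

Derivation:
Step 1: insert 20 -> lo=[20] (size 1, max 20) hi=[] (size 0) -> median=20
Step 2: insert 31 -> lo=[20] (size 1, max 20) hi=[31] (size 1, min 31) -> median=25.5
Step 3: insert 14 -> lo=[14, 20] (size 2, max 20) hi=[31] (size 1, min 31) -> median=20
Step 4: insert 5 -> lo=[5, 14] (size 2, max 14) hi=[20, 31] (size 2, min 20) -> median=17
Step 5: insert 38 -> lo=[5, 14, 20] (size 3, max 20) hi=[31, 38] (size 2, min 31) -> median=20
Step 6: insert 12 -> lo=[5, 12, 14] (size 3, max 14) hi=[20, 31, 38] (size 3, min 20) -> median=17
Step 7: insert 7 -> lo=[5, 7, 12, 14] (size 4, max 14) hi=[20, 31, 38] (size 3, min 20) -> median=14
Step 8: insert 45 -> lo=[5, 7, 12, 14] (size 4, max 14) hi=[20, 31, 38, 45] (size 4, min 20) -> median=17
Step 9: insert 24 -> lo=[5, 7, 12, 14, 20] (size 5, max 20) hi=[24, 31, 38, 45] (size 4, min 24) -> median=20
Step 10: insert 3 -> lo=[3, 5, 7, 12, 14] (size 5, max 14) hi=[20, 24, 31, 38, 45] (size 5, min 20) -> median=17
Step 11: insert 40 -> lo=[3, 5, 7, 12, 14, 20] (size 6, max 20) hi=[24, 31, 38, 40, 45] (size 5, min 24) -> median=20
Step 12: insert 13 -> lo=[3, 5, 7, 12, 13, 14] (size 6, max 14) hi=[20, 24, 31, 38, 40, 45] (size 6, min 20) -> median=17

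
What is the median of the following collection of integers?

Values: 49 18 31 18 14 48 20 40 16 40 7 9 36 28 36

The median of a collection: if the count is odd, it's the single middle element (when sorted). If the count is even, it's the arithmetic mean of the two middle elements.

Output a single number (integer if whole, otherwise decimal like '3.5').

Answer: 28

Derivation:
Step 1: insert 49 -> lo=[49] (size 1, max 49) hi=[] (size 0) -> median=49
Step 2: insert 18 -> lo=[18] (size 1, max 18) hi=[49] (size 1, min 49) -> median=33.5
Step 3: insert 31 -> lo=[18, 31] (size 2, max 31) hi=[49] (size 1, min 49) -> median=31
Step 4: insert 18 -> lo=[18, 18] (size 2, max 18) hi=[31, 49] (size 2, min 31) -> median=24.5
Step 5: insert 14 -> lo=[14, 18, 18] (size 3, max 18) hi=[31, 49] (size 2, min 31) -> median=18
Step 6: insert 48 -> lo=[14, 18, 18] (size 3, max 18) hi=[31, 48, 49] (size 3, min 31) -> median=24.5
Step 7: insert 20 -> lo=[14, 18, 18, 20] (size 4, max 20) hi=[31, 48, 49] (size 3, min 31) -> median=20
Step 8: insert 40 -> lo=[14, 18, 18, 20] (size 4, max 20) hi=[31, 40, 48, 49] (size 4, min 31) -> median=25.5
Step 9: insert 16 -> lo=[14, 16, 18, 18, 20] (size 5, max 20) hi=[31, 40, 48, 49] (size 4, min 31) -> median=20
Step 10: insert 40 -> lo=[14, 16, 18, 18, 20] (size 5, max 20) hi=[31, 40, 40, 48, 49] (size 5, min 31) -> median=25.5
Step 11: insert 7 -> lo=[7, 14, 16, 18, 18, 20] (size 6, max 20) hi=[31, 40, 40, 48, 49] (size 5, min 31) -> median=20
Step 12: insert 9 -> lo=[7, 9, 14, 16, 18, 18] (size 6, max 18) hi=[20, 31, 40, 40, 48, 49] (size 6, min 20) -> median=19
Step 13: insert 36 -> lo=[7, 9, 14, 16, 18, 18, 20] (size 7, max 20) hi=[31, 36, 40, 40, 48, 49] (size 6, min 31) -> median=20
Step 14: insert 28 -> lo=[7, 9, 14, 16, 18, 18, 20] (size 7, max 20) hi=[28, 31, 36, 40, 40, 48, 49] (size 7, min 28) -> median=24
Step 15: insert 36 -> lo=[7, 9, 14, 16, 18, 18, 20, 28] (size 8, max 28) hi=[31, 36, 36, 40, 40, 48, 49] (size 7, min 31) -> median=28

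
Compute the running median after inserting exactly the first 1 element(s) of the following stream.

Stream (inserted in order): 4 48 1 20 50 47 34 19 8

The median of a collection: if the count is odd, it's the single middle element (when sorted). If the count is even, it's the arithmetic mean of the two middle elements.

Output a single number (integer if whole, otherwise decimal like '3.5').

Step 1: insert 4 -> lo=[4] (size 1, max 4) hi=[] (size 0) -> median=4

Answer: 4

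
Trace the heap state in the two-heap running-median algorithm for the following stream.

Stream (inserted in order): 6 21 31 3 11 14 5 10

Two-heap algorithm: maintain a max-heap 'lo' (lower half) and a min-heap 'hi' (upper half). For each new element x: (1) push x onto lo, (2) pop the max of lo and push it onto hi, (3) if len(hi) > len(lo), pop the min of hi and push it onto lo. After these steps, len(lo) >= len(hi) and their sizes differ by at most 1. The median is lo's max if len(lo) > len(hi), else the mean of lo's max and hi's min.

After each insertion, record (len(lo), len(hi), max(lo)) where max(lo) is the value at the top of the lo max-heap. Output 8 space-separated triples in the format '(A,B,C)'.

Step 1: insert 6 -> lo=[6] hi=[] -> (len(lo)=1, len(hi)=0, max(lo)=6)
Step 2: insert 21 -> lo=[6] hi=[21] -> (len(lo)=1, len(hi)=1, max(lo)=6)
Step 3: insert 31 -> lo=[6, 21] hi=[31] -> (len(lo)=2, len(hi)=1, max(lo)=21)
Step 4: insert 3 -> lo=[3, 6] hi=[21, 31] -> (len(lo)=2, len(hi)=2, max(lo)=6)
Step 5: insert 11 -> lo=[3, 6, 11] hi=[21, 31] -> (len(lo)=3, len(hi)=2, max(lo)=11)
Step 6: insert 14 -> lo=[3, 6, 11] hi=[14, 21, 31] -> (len(lo)=3, len(hi)=3, max(lo)=11)
Step 7: insert 5 -> lo=[3, 5, 6, 11] hi=[14, 21, 31] -> (len(lo)=4, len(hi)=3, max(lo)=11)
Step 8: insert 10 -> lo=[3, 5, 6, 10] hi=[11, 14, 21, 31] -> (len(lo)=4, len(hi)=4, max(lo)=10)

Answer: (1,0,6) (1,1,6) (2,1,21) (2,2,6) (3,2,11) (3,3,11) (4,3,11) (4,4,10)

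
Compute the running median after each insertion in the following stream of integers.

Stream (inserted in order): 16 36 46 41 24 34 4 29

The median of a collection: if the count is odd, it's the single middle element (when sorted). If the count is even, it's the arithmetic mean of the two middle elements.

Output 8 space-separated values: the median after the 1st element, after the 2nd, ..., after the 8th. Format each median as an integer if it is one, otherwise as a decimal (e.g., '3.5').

Step 1: insert 16 -> lo=[16] (size 1, max 16) hi=[] (size 0) -> median=16
Step 2: insert 36 -> lo=[16] (size 1, max 16) hi=[36] (size 1, min 36) -> median=26
Step 3: insert 46 -> lo=[16, 36] (size 2, max 36) hi=[46] (size 1, min 46) -> median=36
Step 4: insert 41 -> lo=[16, 36] (size 2, max 36) hi=[41, 46] (size 2, min 41) -> median=38.5
Step 5: insert 24 -> lo=[16, 24, 36] (size 3, max 36) hi=[41, 46] (size 2, min 41) -> median=36
Step 6: insert 34 -> lo=[16, 24, 34] (size 3, max 34) hi=[36, 41, 46] (size 3, min 36) -> median=35
Step 7: insert 4 -> lo=[4, 16, 24, 34] (size 4, max 34) hi=[36, 41, 46] (size 3, min 36) -> median=34
Step 8: insert 29 -> lo=[4, 16, 24, 29] (size 4, max 29) hi=[34, 36, 41, 46] (size 4, min 34) -> median=31.5

Answer: 16 26 36 38.5 36 35 34 31.5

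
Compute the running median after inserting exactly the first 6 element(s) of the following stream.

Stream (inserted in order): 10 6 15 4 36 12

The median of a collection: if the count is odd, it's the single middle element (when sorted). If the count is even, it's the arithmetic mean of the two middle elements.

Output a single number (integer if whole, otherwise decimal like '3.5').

Step 1: insert 10 -> lo=[10] (size 1, max 10) hi=[] (size 0) -> median=10
Step 2: insert 6 -> lo=[6] (size 1, max 6) hi=[10] (size 1, min 10) -> median=8
Step 3: insert 15 -> lo=[6, 10] (size 2, max 10) hi=[15] (size 1, min 15) -> median=10
Step 4: insert 4 -> lo=[4, 6] (size 2, max 6) hi=[10, 15] (size 2, min 10) -> median=8
Step 5: insert 36 -> lo=[4, 6, 10] (size 3, max 10) hi=[15, 36] (size 2, min 15) -> median=10
Step 6: insert 12 -> lo=[4, 6, 10] (size 3, max 10) hi=[12, 15, 36] (size 3, min 12) -> median=11

Answer: 11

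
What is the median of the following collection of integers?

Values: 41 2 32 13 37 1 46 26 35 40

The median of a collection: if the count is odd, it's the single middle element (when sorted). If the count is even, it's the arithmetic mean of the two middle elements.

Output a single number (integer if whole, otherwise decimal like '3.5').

Answer: 33.5

Derivation:
Step 1: insert 41 -> lo=[41] (size 1, max 41) hi=[] (size 0) -> median=41
Step 2: insert 2 -> lo=[2] (size 1, max 2) hi=[41] (size 1, min 41) -> median=21.5
Step 3: insert 32 -> lo=[2, 32] (size 2, max 32) hi=[41] (size 1, min 41) -> median=32
Step 4: insert 13 -> lo=[2, 13] (size 2, max 13) hi=[32, 41] (size 2, min 32) -> median=22.5
Step 5: insert 37 -> lo=[2, 13, 32] (size 3, max 32) hi=[37, 41] (size 2, min 37) -> median=32
Step 6: insert 1 -> lo=[1, 2, 13] (size 3, max 13) hi=[32, 37, 41] (size 3, min 32) -> median=22.5
Step 7: insert 46 -> lo=[1, 2, 13, 32] (size 4, max 32) hi=[37, 41, 46] (size 3, min 37) -> median=32
Step 8: insert 26 -> lo=[1, 2, 13, 26] (size 4, max 26) hi=[32, 37, 41, 46] (size 4, min 32) -> median=29
Step 9: insert 35 -> lo=[1, 2, 13, 26, 32] (size 5, max 32) hi=[35, 37, 41, 46] (size 4, min 35) -> median=32
Step 10: insert 40 -> lo=[1, 2, 13, 26, 32] (size 5, max 32) hi=[35, 37, 40, 41, 46] (size 5, min 35) -> median=33.5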